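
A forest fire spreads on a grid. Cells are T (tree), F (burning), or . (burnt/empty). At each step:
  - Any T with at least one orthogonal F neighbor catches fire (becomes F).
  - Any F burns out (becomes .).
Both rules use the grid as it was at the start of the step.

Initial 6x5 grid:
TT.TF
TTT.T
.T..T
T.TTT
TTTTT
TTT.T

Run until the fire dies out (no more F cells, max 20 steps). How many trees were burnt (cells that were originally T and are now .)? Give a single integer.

Answer: 16

Derivation:
Step 1: +2 fires, +1 burnt (F count now 2)
Step 2: +1 fires, +2 burnt (F count now 1)
Step 3: +1 fires, +1 burnt (F count now 1)
Step 4: +2 fires, +1 burnt (F count now 2)
Step 5: +3 fires, +2 burnt (F count now 3)
Step 6: +1 fires, +3 burnt (F count now 1)
Step 7: +2 fires, +1 burnt (F count now 2)
Step 8: +2 fires, +2 burnt (F count now 2)
Step 9: +2 fires, +2 burnt (F count now 2)
Step 10: +0 fires, +2 burnt (F count now 0)
Fire out after step 10
Initially T: 22, now '.': 24
Total burnt (originally-T cells now '.'): 16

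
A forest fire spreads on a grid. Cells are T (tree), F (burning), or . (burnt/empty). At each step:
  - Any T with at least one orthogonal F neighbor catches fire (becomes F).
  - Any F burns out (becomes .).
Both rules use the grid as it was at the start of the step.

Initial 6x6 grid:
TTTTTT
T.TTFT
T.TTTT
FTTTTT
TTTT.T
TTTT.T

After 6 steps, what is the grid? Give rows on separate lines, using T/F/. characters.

Step 1: 7 trees catch fire, 2 burn out
  TTTTFT
  T.TF.F
  F.TTFT
  .FTTTT
  FTTT.T
  TTTT.T
Step 2: 10 trees catch fire, 7 burn out
  TTTF.F
  F.F...
  ..TF.F
  ..FTFT
  .FTT.T
  FTTT.T
Step 3: 7 trees catch fire, 10 burn out
  FTF...
  ......
  ..F...
  ...F.F
  ..FT.T
  .FTT.T
Step 4: 4 trees catch fire, 7 burn out
  .F....
  ......
  ......
  ......
  ...F.F
  ..FT.T
Step 5: 2 trees catch fire, 4 burn out
  ......
  ......
  ......
  ......
  ......
  ...F.F
Step 6: 0 trees catch fire, 2 burn out
  ......
  ......
  ......
  ......
  ......
  ......

......
......
......
......
......
......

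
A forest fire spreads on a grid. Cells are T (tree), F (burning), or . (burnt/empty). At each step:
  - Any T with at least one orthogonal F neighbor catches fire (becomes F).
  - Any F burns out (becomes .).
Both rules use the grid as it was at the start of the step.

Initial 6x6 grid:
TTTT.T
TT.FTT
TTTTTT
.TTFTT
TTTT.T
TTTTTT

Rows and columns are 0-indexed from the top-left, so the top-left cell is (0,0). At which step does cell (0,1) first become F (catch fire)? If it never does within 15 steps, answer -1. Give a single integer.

Step 1: cell (0,1)='T' (+6 fires, +2 burnt)
Step 2: cell (0,1)='T' (+8 fires, +6 burnt)
Step 3: cell (0,1)='F' (+8 fires, +8 burnt)
  -> target ignites at step 3
Step 4: cell (0,1)='.' (+6 fires, +8 burnt)
Step 5: cell (0,1)='.' (+2 fires, +6 burnt)
Step 6: cell (0,1)='.' (+0 fires, +2 burnt)
  fire out at step 6

3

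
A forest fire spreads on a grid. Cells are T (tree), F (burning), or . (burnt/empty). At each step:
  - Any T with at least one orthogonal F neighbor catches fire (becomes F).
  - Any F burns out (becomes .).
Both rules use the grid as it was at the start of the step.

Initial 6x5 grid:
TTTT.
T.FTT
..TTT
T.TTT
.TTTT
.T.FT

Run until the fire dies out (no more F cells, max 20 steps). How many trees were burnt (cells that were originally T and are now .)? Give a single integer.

Step 1: +5 fires, +2 burnt (F count now 5)
Step 2: +8 fires, +5 burnt (F count now 8)
Step 3: +4 fires, +8 burnt (F count now 4)
Step 4: +2 fires, +4 burnt (F count now 2)
Step 5: +0 fires, +2 burnt (F count now 0)
Fire out after step 5
Initially T: 20, now '.': 29
Total burnt (originally-T cells now '.'): 19

Answer: 19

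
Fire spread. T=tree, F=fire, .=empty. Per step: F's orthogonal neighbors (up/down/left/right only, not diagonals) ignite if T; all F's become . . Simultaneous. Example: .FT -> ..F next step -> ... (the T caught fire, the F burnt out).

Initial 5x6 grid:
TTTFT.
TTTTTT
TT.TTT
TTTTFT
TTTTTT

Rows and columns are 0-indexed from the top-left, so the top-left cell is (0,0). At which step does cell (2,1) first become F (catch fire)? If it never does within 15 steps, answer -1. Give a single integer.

Step 1: cell (2,1)='T' (+7 fires, +2 burnt)
Step 2: cell (2,1)='T' (+8 fires, +7 burnt)
Step 3: cell (2,1)='T' (+5 fires, +8 burnt)
Step 4: cell (2,1)='F' (+4 fires, +5 burnt)
  -> target ignites at step 4
Step 5: cell (2,1)='.' (+2 fires, +4 burnt)
Step 6: cell (2,1)='.' (+0 fires, +2 burnt)
  fire out at step 6

4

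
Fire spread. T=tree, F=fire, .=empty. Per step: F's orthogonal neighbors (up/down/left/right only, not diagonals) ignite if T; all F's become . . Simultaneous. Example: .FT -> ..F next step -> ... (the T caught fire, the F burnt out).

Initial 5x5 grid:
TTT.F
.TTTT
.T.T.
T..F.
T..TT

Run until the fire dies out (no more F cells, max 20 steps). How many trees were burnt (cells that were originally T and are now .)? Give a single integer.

Answer: 11

Derivation:
Step 1: +3 fires, +2 burnt (F count now 3)
Step 2: +2 fires, +3 burnt (F count now 2)
Step 3: +1 fires, +2 burnt (F count now 1)
Step 4: +2 fires, +1 burnt (F count now 2)
Step 5: +2 fires, +2 burnt (F count now 2)
Step 6: +1 fires, +2 burnt (F count now 1)
Step 7: +0 fires, +1 burnt (F count now 0)
Fire out after step 7
Initially T: 13, now '.': 23
Total burnt (originally-T cells now '.'): 11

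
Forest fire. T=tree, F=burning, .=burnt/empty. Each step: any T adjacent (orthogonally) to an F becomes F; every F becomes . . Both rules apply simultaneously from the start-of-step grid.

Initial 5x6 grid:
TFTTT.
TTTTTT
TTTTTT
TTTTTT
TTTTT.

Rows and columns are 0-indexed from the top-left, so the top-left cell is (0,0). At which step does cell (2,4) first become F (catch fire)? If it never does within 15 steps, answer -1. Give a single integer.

Step 1: cell (2,4)='T' (+3 fires, +1 burnt)
Step 2: cell (2,4)='T' (+4 fires, +3 burnt)
Step 3: cell (2,4)='T' (+5 fires, +4 burnt)
Step 4: cell (2,4)='T' (+5 fires, +5 burnt)
Step 5: cell (2,4)='F' (+5 fires, +5 burnt)
  -> target ignites at step 5
Step 6: cell (2,4)='.' (+3 fires, +5 burnt)
Step 7: cell (2,4)='.' (+2 fires, +3 burnt)
Step 8: cell (2,4)='.' (+0 fires, +2 burnt)
  fire out at step 8

5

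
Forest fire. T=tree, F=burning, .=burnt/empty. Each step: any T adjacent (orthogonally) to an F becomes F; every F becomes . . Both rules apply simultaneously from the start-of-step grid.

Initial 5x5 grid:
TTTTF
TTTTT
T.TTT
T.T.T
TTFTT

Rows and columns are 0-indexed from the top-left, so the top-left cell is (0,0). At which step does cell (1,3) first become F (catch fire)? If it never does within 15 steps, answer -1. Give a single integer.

Step 1: cell (1,3)='T' (+5 fires, +2 burnt)
Step 2: cell (1,3)='F' (+6 fires, +5 burnt)
  -> target ignites at step 2
Step 3: cell (1,3)='.' (+5 fires, +6 burnt)
Step 4: cell (1,3)='.' (+3 fires, +5 burnt)
Step 5: cell (1,3)='.' (+1 fires, +3 burnt)
Step 6: cell (1,3)='.' (+0 fires, +1 burnt)
  fire out at step 6

2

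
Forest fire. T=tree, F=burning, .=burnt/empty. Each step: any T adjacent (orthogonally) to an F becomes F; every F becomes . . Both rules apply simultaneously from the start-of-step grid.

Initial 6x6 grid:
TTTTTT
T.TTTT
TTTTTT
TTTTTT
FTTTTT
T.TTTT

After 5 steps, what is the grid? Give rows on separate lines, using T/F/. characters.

Step 1: 3 trees catch fire, 1 burn out
  TTTTTT
  T.TTTT
  TTTTTT
  FTTTTT
  .FTTTT
  F.TTTT
Step 2: 3 trees catch fire, 3 burn out
  TTTTTT
  T.TTTT
  FTTTTT
  .FTTTT
  ..FTTT
  ..TTTT
Step 3: 5 trees catch fire, 3 burn out
  TTTTTT
  F.TTTT
  .FTTTT
  ..FTTT
  ...FTT
  ..FTTT
Step 4: 5 trees catch fire, 5 burn out
  FTTTTT
  ..TTTT
  ..FTTT
  ...FTT
  ....FT
  ...FTT
Step 5: 6 trees catch fire, 5 burn out
  .FTTTT
  ..FTTT
  ...FTT
  ....FT
  .....F
  ....FT

.FTTTT
..FTTT
...FTT
....FT
.....F
....FT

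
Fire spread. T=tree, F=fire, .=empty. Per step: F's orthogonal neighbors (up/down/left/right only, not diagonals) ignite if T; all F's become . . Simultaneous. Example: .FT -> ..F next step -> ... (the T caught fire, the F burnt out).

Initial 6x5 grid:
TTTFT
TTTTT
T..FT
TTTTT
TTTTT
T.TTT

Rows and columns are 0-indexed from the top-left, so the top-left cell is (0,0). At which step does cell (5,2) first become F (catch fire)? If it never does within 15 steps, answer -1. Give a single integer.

Step 1: cell (5,2)='T' (+5 fires, +2 burnt)
Step 2: cell (5,2)='T' (+6 fires, +5 burnt)
Step 3: cell (5,2)='T' (+6 fires, +6 burnt)
Step 4: cell (5,2)='F' (+5 fires, +6 burnt)
  -> target ignites at step 4
Step 5: cell (5,2)='.' (+2 fires, +5 burnt)
Step 6: cell (5,2)='.' (+1 fires, +2 burnt)
Step 7: cell (5,2)='.' (+0 fires, +1 burnt)
  fire out at step 7

4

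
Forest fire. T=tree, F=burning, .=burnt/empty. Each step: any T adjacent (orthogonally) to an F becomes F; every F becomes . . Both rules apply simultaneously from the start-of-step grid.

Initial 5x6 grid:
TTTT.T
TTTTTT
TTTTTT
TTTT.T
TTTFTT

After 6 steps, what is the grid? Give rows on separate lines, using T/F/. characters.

Step 1: 3 trees catch fire, 1 burn out
  TTTT.T
  TTTTTT
  TTTTTT
  TTTF.T
  TTF.FT
Step 2: 4 trees catch fire, 3 burn out
  TTTT.T
  TTTTTT
  TTTFTT
  TTF..T
  TF...F
Step 3: 6 trees catch fire, 4 burn out
  TTTT.T
  TTTFTT
  TTF.FT
  TF...F
  F.....
Step 4: 6 trees catch fire, 6 burn out
  TTTF.T
  TTF.FT
  TF...F
  F.....
  ......
Step 5: 4 trees catch fire, 6 burn out
  TTF..T
  TF...F
  F.....
  ......
  ......
Step 6: 3 trees catch fire, 4 burn out
  TF...F
  F.....
  ......
  ......
  ......

TF...F
F.....
......
......
......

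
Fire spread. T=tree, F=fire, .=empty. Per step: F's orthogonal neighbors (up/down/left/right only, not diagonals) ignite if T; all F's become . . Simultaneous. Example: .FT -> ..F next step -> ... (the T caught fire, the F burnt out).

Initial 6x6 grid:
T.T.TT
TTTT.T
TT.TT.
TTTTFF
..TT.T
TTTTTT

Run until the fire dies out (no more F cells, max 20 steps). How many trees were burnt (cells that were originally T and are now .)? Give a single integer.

Step 1: +3 fires, +2 burnt (F count now 3)
Step 2: +4 fires, +3 burnt (F count now 4)
Step 3: +5 fires, +4 burnt (F count now 5)
Step 4: +4 fires, +5 burnt (F count now 4)
Step 5: +4 fires, +4 burnt (F count now 4)
Step 6: +2 fires, +4 burnt (F count now 2)
Step 7: +1 fires, +2 burnt (F count now 1)
Step 8: +0 fires, +1 burnt (F count now 0)
Fire out after step 8
Initially T: 26, now '.': 33
Total burnt (originally-T cells now '.'): 23

Answer: 23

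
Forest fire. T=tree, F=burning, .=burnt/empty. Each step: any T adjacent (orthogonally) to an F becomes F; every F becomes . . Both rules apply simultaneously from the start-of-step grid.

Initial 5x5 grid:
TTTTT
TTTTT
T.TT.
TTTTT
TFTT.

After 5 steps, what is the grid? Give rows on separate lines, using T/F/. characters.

Step 1: 3 trees catch fire, 1 burn out
  TTTTT
  TTTTT
  T.TT.
  TFTTT
  F.FT.
Step 2: 3 trees catch fire, 3 burn out
  TTTTT
  TTTTT
  T.TT.
  F.FTT
  ...F.
Step 3: 3 trees catch fire, 3 burn out
  TTTTT
  TTTTT
  F.FT.
  ...FT
  .....
Step 4: 4 trees catch fire, 3 burn out
  TTTTT
  FTFTT
  ...F.
  ....F
  .....
Step 5: 4 trees catch fire, 4 burn out
  FTFTT
  .F.FT
  .....
  .....
  .....

FTFTT
.F.FT
.....
.....
.....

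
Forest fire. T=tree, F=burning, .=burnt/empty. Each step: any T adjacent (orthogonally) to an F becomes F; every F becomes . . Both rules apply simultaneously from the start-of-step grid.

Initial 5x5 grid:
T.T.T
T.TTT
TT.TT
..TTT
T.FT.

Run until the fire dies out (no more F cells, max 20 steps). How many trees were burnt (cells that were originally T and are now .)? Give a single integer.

Step 1: +2 fires, +1 burnt (F count now 2)
Step 2: +1 fires, +2 burnt (F count now 1)
Step 3: +2 fires, +1 burnt (F count now 2)
Step 4: +2 fires, +2 burnt (F count now 2)
Step 5: +2 fires, +2 burnt (F count now 2)
Step 6: +2 fires, +2 burnt (F count now 2)
Step 7: +0 fires, +2 burnt (F count now 0)
Fire out after step 7
Initially T: 16, now '.': 20
Total burnt (originally-T cells now '.'): 11

Answer: 11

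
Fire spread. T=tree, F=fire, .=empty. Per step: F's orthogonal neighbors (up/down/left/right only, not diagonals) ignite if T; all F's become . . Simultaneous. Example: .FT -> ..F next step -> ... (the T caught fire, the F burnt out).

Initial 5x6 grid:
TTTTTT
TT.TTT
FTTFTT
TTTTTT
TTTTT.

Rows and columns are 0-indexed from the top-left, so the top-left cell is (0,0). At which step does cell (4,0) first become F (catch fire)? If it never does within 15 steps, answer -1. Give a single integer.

Step 1: cell (4,0)='T' (+7 fires, +2 burnt)
Step 2: cell (4,0)='F' (+10 fires, +7 burnt)
  -> target ignites at step 2
Step 3: cell (4,0)='.' (+8 fires, +10 burnt)
Step 4: cell (4,0)='.' (+1 fires, +8 burnt)
Step 5: cell (4,0)='.' (+0 fires, +1 burnt)
  fire out at step 5

2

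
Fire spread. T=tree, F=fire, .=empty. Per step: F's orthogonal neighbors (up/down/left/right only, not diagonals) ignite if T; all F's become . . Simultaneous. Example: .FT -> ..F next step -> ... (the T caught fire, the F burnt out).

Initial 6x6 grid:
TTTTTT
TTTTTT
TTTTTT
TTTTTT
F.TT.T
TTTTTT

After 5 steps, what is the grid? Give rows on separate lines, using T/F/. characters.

Step 1: 2 trees catch fire, 1 burn out
  TTTTTT
  TTTTTT
  TTTTTT
  FTTTTT
  ..TT.T
  FTTTTT
Step 2: 3 trees catch fire, 2 burn out
  TTTTTT
  TTTTTT
  FTTTTT
  .FTTTT
  ..TT.T
  .FTTTT
Step 3: 4 trees catch fire, 3 burn out
  TTTTTT
  FTTTTT
  .FTTTT
  ..FTTT
  ..TT.T
  ..FTTT
Step 4: 6 trees catch fire, 4 burn out
  FTTTTT
  .FTTTT
  ..FTTT
  ...FTT
  ..FT.T
  ...FTT
Step 5: 6 trees catch fire, 6 burn out
  .FTTTT
  ..FTTT
  ...FTT
  ....FT
  ...F.T
  ....FT

.FTTTT
..FTTT
...FTT
....FT
...F.T
....FT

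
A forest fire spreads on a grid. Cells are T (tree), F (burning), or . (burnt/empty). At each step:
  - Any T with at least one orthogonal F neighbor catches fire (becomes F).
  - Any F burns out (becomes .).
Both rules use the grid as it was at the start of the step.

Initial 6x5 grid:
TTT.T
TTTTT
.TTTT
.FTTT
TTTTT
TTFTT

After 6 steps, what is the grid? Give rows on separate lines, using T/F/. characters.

Step 1: 6 trees catch fire, 2 burn out
  TTT.T
  TTTTT
  .FTTT
  ..FTT
  TFFTT
  TF.FT
Step 2: 7 trees catch fire, 6 burn out
  TTT.T
  TFTTT
  ..FTT
  ...FT
  F..FT
  F...F
Step 3: 6 trees catch fire, 7 burn out
  TFT.T
  F.FTT
  ...FT
  ....F
  ....F
  .....
Step 4: 4 trees catch fire, 6 burn out
  F.F.T
  ...FT
  ....F
  .....
  .....
  .....
Step 5: 1 trees catch fire, 4 burn out
  ....T
  ....F
  .....
  .....
  .....
  .....
Step 6: 1 trees catch fire, 1 burn out
  ....F
  .....
  .....
  .....
  .....
  .....

....F
.....
.....
.....
.....
.....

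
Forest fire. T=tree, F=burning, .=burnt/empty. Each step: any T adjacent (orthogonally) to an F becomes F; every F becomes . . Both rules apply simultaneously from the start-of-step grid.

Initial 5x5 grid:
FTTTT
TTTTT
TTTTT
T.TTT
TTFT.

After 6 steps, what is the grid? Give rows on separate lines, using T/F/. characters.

Step 1: 5 trees catch fire, 2 burn out
  .FTTT
  FTTTT
  TTTTT
  T.FTT
  TF.F.
Step 2: 6 trees catch fire, 5 burn out
  ..FTT
  .FTTT
  FTFTT
  T..FT
  F....
Step 3: 6 trees catch fire, 6 burn out
  ...FT
  ..FTT
  .F.FT
  F...F
  .....
Step 4: 3 trees catch fire, 6 burn out
  ....F
  ...FT
  ....F
  .....
  .....
Step 5: 1 trees catch fire, 3 burn out
  .....
  ....F
  .....
  .....
  .....
Step 6: 0 trees catch fire, 1 burn out
  .....
  .....
  .....
  .....
  .....

.....
.....
.....
.....
.....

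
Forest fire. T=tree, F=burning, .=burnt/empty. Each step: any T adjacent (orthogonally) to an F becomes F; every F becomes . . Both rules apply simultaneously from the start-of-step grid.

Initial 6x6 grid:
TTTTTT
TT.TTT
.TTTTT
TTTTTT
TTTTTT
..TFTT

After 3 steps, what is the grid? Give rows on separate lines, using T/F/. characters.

Step 1: 3 trees catch fire, 1 burn out
  TTTTTT
  TT.TTT
  .TTTTT
  TTTTTT
  TTTFTT
  ..F.FT
Step 2: 4 trees catch fire, 3 burn out
  TTTTTT
  TT.TTT
  .TTTTT
  TTTFTT
  TTF.FT
  .....F
Step 3: 5 trees catch fire, 4 burn out
  TTTTTT
  TT.TTT
  .TTFTT
  TTF.FT
  TF...F
  ......

TTTTTT
TT.TTT
.TTFTT
TTF.FT
TF...F
......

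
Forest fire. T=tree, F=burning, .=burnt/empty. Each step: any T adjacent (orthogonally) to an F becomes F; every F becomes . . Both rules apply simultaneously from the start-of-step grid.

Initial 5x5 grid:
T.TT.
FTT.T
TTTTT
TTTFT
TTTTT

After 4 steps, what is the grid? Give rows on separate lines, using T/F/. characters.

Step 1: 7 trees catch fire, 2 burn out
  F.TT.
  .FT.T
  FTTFT
  TTF.F
  TTTFT
Step 2: 8 trees catch fire, 7 burn out
  ..TT.
  ..F.T
  .FF.F
  FF...
  TTF.F
Step 3: 4 trees catch fire, 8 burn out
  ..FT.
  ....F
  .....
  .....
  FF...
Step 4: 1 trees catch fire, 4 burn out
  ...F.
  .....
  .....
  .....
  .....

...F.
.....
.....
.....
.....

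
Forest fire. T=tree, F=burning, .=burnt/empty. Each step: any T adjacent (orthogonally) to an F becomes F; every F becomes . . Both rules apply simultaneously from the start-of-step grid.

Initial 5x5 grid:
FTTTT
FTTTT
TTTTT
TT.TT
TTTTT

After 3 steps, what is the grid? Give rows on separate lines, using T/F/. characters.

Step 1: 3 trees catch fire, 2 burn out
  .FTTT
  .FTTT
  FTTTT
  TT.TT
  TTTTT
Step 2: 4 trees catch fire, 3 burn out
  ..FTT
  ..FTT
  .FTTT
  FT.TT
  TTTTT
Step 3: 5 trees catch fire, 4 burn out
  ...FT
  ...FT
  ..FTT
  .F.TT
  FTTTT

...FT
...FT
..FTT
.F.TT
FTTTT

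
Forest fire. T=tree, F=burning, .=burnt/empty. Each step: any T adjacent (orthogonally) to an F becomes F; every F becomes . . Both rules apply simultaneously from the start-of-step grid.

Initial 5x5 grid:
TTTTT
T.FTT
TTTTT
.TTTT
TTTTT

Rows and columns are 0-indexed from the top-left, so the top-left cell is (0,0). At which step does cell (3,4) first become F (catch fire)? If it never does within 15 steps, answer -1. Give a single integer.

Step 1: cell (3,4)='T' (+3 fires, +1 burnt)
Step 2: cell (3,4)='T' (+6 fires, +3 burnt)
Step 3: cell (3,4)='T' (+7 fires, +6 burnt)
Step 4: cell (3,4)='F' (+4 fires, +7 burnt)
  -> target ignites at step 4
Step 5: cell (3,4)='.' (+2 fires, +4 burnt)
Step 6: cell (3,4)='.' (+0 fires, +2 burnt)
  fire out at step 6

4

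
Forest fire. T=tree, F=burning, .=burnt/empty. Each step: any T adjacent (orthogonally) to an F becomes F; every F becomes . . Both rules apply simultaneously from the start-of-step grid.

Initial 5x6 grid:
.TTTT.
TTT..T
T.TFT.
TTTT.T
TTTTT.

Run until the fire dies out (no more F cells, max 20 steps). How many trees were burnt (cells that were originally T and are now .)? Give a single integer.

Answer: 19

Derivation:
Step 1: +3 fires, +1 burnt (F count now 3)
Step 2: +3 fires, +3 burnt (F count now 3)
Step 3: +5 fires, +3 burnt (F count now 5)
Step 4: +5 fires, +5 burnt (F count now 5)
Step 5: +3 fires, +5 burnt (F count now 3)
Step 6: +0 fires, +3 burnt (F count now 0)
Fire out after step 6
Initially T: 21, now '.': 28
Total burnt (originally-T cells now '.'): 19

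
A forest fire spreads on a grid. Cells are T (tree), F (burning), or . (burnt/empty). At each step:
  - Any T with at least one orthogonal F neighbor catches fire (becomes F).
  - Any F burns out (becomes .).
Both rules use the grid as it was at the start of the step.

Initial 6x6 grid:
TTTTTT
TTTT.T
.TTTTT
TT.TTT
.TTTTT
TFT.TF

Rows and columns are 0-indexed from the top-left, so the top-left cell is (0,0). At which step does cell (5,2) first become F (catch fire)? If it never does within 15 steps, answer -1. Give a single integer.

Step 1: cell (5,2)='F' (+5 fires, +2 burnt)
  -> target ignites at step 1
Step 2: cell (5,2)='.' (+4 fires, +5 burnt)
Step 3: cell (5,2)='.' (+5 fires, +4 burnt)
Step 4: cell (5,2)='.' (+5 fires, +5 burnt)
Step 5: cell (5,2)='.' (+5 fires, +5 burnt)
Step 6: cell (5,2)='.' (+4 fires, +5 burnt)
Step 7: cell (5,2)='.' (+1 fires, +4 burnt)
Step 8: cell (5,2)='.' (+0 fires, +1 burnt)
  fire out at step 8

1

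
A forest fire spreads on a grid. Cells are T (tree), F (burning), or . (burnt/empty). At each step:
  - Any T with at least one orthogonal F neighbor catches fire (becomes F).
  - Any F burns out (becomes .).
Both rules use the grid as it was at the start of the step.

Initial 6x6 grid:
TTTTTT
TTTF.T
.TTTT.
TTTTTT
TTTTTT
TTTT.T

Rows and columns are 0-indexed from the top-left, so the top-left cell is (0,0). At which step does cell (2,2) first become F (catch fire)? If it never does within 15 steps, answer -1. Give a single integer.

Step 1: cell (2,2)='T' (+3 fires, +1 burnt)
Step 2: cell (2,2)='F' (+6 fires, +3 burnt)
  -> target ignites at step 2
Step 3: cell (2,2)='.' (+7 fires, +6 burnt)
Step 4: cell (2,2)='.' (+7 fires, +7 burnt)
Step 5: cell (2,2)='.' (+4 fires, +7 burnt)
Step 6: cell (2,2)='.' (+3 fires, +4 burnt)
Step 7: cell (2,2)='.' (+1 fires, +3 burnt)
Step 8: cell (2,2)='.' (+0 fires, +1 burnt)
  fire out at step 8

2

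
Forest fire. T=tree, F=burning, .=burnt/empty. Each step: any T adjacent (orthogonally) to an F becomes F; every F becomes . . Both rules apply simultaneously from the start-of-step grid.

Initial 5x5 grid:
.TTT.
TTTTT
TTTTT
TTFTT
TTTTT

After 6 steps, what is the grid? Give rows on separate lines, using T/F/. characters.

Step 1: 4 trees catch fire, 1 burn out
  .TTT.
  TTTTT
  TTFTT
  TF.FT
  TTFTT
Step 2: 7 trees catch fire, 4 burn out
  .TTT.
  TTFTT
  TF.FT
  F...F
  TF.FT
Step 3: 7 trees catch fire, 7 burn out
  .TFT.
  TF.FT
  F...F
  .....
  F...F
Step 4: 4 trees catch fire, 7 burn out
  .F.F.
  F...F
  .....
  .....
  .....
Step 5: 0 trees catch fire, 4 burn out
  .....
  .....
  .....
  .....
  .....
Step 6: 0 trees catch fire, 0 burn out
  .....
  .....
  .....
  .....
  .....

.....
.....
.....
.....
.....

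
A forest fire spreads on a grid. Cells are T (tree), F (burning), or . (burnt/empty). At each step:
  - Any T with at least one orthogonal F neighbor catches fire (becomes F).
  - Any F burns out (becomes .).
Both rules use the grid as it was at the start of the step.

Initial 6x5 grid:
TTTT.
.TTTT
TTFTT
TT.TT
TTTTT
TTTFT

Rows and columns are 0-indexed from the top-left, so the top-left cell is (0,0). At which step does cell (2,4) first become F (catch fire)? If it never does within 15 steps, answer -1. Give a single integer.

Step 1: cell (2,4)='T' (+6 fires, +2 burnt)
Step 2: cell (2,4)='F' (+10 fires, +6 burnt)
  -> target ignites at step 2
Step 3: cell (2,4)='.' (+7 fires, +10 burnt)
Step 4: cell (2,4)='.' (+2 fires, +7 burnt)
Step 5: cell (2,4)='.' (+0 fires, +2 burnt)
  fire out at step 5

2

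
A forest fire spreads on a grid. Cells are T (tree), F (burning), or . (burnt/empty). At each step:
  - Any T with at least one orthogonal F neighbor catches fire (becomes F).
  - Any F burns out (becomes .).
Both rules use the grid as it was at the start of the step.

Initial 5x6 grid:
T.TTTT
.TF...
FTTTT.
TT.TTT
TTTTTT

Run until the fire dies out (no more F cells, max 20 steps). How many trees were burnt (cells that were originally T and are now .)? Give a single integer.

Step 1: +5 fires, +2 burnt (F count now 5)
Step 2: +4 fires, +5 burnt (F count now 4)
Step 3: +4 fires, +4 burnt (F count now 4)
Step 4: +4 fires, +4 burnt (F count now 4)
Step 5: +2 fires, +4 burnt (F count now 2)
Step 6: +1 fires, +2 burnt (F count now 1)
Step 7: +0 fires, +1 burnt (F count now 0)
Fire out after step 7
Initially T: 21, now '.': 29
Total burnt (originally-T cells now '.'): 20

Answer: 20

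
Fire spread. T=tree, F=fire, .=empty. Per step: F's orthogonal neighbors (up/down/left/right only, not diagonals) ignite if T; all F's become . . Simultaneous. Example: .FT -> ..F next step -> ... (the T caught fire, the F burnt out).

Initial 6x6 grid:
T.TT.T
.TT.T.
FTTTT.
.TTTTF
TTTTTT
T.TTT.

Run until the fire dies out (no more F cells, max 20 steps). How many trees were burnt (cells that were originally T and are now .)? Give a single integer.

Step 1: +3 fires, +2 burnt (F count now 3)
Step 2: +6 fires, +3 burnt (F count now 6)
Step 3: +7 fires, +6 burnt (F count now 7)
Step 4: +4 fires, +7 burnt (F count now 4)
Step 5: +3 fires, +4 burnt (F count now 3)
Step 6: +0 fires, +3 burnt (F count now 0)
Fire out after step 6
Initially T: 25, now '.': 34
Total burnt (originally-T cells now '.'): 23

Answer: 23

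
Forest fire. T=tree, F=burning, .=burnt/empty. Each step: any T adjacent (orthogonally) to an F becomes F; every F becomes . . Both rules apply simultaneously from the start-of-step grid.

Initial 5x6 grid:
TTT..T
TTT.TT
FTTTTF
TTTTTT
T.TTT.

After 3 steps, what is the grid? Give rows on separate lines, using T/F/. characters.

Step 1: 6 trees catch fire, 2 burn out
  TTT..T
  FTT.TF
  .FTTF.
  FTTTTF
  T.TTT.
Step 2: 9 trees catch fire, 6 burn out
  FTT..F
  .FT.F.
  ..FF..
  .FTTF.
  F.TTT.
Step 3: 5 trees catch fire, 9 burn out
  .FT...
  ..F...
  ......
  ..FF..
  ..TTF.

.FT...
..F...
......
..FF..
..TTF.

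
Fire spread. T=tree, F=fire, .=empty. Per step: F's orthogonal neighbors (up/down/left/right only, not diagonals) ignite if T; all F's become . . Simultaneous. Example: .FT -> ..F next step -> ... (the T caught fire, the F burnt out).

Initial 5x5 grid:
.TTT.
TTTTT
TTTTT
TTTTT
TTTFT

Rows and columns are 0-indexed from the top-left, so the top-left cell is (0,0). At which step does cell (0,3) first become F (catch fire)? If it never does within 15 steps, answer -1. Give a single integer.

Step 1: cell (0,3)='T' (+3 fires, +1 burnt)
Step 2: cell (0,3)='T' (+4 fires, +3 burnt)
Step 3: cell (0,3)='T' (+5 fires, +4 burnt)
Step 4: cell (0,3)='F' (+5 fires, +5 burnt)
  -> target ignites at step 4
Step 5: cell (0,3)='.' (+3 fires, +5 burnt)
Step 6: cell (0,3)='.' (+2 fires, +3 burnt)
Step 7: cell (0,3)='.' (+0 fires, +2 burnt)
  fire out at step 7

4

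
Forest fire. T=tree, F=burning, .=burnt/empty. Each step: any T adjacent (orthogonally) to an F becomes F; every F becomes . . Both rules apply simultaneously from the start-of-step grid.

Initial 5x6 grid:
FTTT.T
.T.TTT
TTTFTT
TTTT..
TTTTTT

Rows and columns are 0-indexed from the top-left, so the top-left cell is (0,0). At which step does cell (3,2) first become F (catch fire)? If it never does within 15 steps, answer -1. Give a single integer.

Step 1: cell (3,2)='T' (+5 fires, +2 burnt)
Step 2: cell (3,2)='F' (+8 fires, +5 burnt)
  -> target ignites at step 2
Step 3: cell (3,2)='.' (+5 fires, +8 burnt)
Step 4: cell (3,2)='.' (+4 fires, +5 burnt)
Step 5: cell (3,2)='.' (+1 fires, +4 burnt)
Step 6: cell (3,2)='.' (+0 fires, +1 burnt)
  fire out at step 6

2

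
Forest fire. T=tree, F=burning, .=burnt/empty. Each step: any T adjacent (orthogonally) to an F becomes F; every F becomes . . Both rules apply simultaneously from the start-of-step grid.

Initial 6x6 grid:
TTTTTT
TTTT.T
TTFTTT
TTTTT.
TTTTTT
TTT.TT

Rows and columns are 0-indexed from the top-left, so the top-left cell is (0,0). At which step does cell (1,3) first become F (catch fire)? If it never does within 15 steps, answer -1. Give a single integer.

Step 1: cell (1,3)='T' (+4 fires, +1 burnt)
Step 2: cell (1,3)='F' (+8 fires, +4 burnt)
  -> target ignites at step 2
Step 3: cell (1,3)='.' (+9 fires, +8 burnt)
Step 4: cell (1,3)='.' (+6 fires, +9 burnt)
Step 5: cell (1,3)='.' (+4 fires, +6 burnt)
Step 6: cell (1,3)='.' (+1 fires, +4 burnt)
Step 7: cell (1,3)='.' (+0 fires, +1 burnt)
  fire out at step 7

2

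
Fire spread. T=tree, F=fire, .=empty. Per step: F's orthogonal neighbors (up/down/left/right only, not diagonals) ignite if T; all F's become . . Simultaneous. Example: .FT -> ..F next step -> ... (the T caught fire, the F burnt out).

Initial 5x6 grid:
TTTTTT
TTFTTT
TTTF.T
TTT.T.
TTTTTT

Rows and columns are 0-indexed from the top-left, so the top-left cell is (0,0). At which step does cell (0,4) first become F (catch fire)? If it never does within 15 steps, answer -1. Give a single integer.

Step 1: cell (0,4)='T' (+4 fires, +2 burnt)
Step 2: cell (0,4)='T' (+6 fires, +4 burnt)
Step 3: cell (0,4)='F' (+6 fires, +6 burnt)
  -> target ignites at step 3
Step 4: cell (0,4)='.' (+5 fires, +6 burnt)
Step 5: cell (0,4)='.' (+2 fires, +5 burnt)
Step 6: cell (0,4)='.' (+2 fires, +2 burnt)
Step 7: cell (0,4)='.' (+0 fires, +2 burnt)
  fire out at step 7

3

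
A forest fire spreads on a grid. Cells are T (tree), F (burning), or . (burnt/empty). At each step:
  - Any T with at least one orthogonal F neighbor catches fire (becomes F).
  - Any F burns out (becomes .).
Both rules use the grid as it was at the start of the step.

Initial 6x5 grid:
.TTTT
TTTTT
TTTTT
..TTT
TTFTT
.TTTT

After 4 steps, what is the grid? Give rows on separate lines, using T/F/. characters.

Step 1: 4 trees catch fire, 1 burn out
  .TTTT
  TTTTT
  TTTTT
  ..FTT
  TF.FT
  .TFTT
Step 2: 6 trees catch fire, 4 burn out
  .TTTT
  TTTTT
  TTFTT
  ...FT
  F...F
  .F.FT
Step 3: 5 trees catch fire, 6 burn out
  .TTTT
  TTFTT
  TF.FT
  ....F
  .....
  ....F
Step 4: 5 trees catch fire, 5 burn out
  .TFTT
  TF.FT
  F...F
  .....
  .....
  .....

.TFTT
TF.FT
F...F
.....
.....
.....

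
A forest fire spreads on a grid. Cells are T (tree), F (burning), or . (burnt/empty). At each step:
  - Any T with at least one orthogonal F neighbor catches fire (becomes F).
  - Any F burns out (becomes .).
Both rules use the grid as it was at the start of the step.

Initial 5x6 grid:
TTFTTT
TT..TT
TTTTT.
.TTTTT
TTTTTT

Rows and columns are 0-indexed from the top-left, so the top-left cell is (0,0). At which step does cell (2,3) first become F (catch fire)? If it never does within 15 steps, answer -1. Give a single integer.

Step 1: cell (2,3)='T' (+2 fires, +1 burnt)
Step 2: cell (2,3)='T' (+3 fires, +2 burnt)
Step 3: cell (2,3)='T' (+4 fires, +3 burnt)
Step 4: cell (2,3)='T' (+5 fires, +4 burnt)
Step 5: cell (2,3)='F' (+4 fires, +5 burnt)
  -> target ignites at step 5
Step 6: cell (2,3)='.' (+5 fires, +4 burnt)
Step 7: cell (2,3)='.' (+2 fires, +5 burnt)
Step 8: cell (2,3)='.' (+0 fires, +2 burnt)
  fire out at step 8

5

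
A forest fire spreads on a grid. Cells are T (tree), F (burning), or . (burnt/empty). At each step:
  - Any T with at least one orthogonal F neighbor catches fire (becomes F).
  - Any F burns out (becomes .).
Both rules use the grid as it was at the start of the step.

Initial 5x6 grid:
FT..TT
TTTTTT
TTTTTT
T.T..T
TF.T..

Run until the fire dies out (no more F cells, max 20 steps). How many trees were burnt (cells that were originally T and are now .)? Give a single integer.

Answer: 19

Derivation:
Step 1: +3 fires, +2 burnt (F count now 3)
Step 2: +3 fires, +3 burnt (F count now 3)
Step 3: +2 fires, +3 burnt (F count now 2)
Step 4: +2 fires, +2 burnt (F count now 2)
Step 5: +3 fires, +2 burnt (F count now 3)
Step 6: +3 fires, +3 burnt (F count now 3)
Step 7: +2 fires, +3 burnt (F count now 2)
Step 8: +1 fires, +2 burnt (F count now 1)
Step 9: +0 fires, +1 burnt (F count now 0)
Fire out after step 9
Initially T: 20, now '.': 29
Total burnt (originally-T cells now '.'): 19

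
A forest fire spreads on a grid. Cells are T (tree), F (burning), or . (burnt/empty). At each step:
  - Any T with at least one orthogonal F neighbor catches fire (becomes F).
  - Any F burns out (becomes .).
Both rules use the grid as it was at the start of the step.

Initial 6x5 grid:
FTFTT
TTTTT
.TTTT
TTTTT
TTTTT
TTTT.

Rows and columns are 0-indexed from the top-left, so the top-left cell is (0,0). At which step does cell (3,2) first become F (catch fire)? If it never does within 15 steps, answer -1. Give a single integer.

Step 1: cell (3,2)='T' (+4 fires, +2 burnt)
Step 2: cell (3,2)='T' (+4 fires, +4 burnt)
Step 3: cell (3,2)='F' (+4 fires, +4 burnt)
  -> target ignites at step 3
Step 4: cell (3,2)='.' (+4 fires, +4 burnt)
Step 5: cell (3,2)='.' (+5 fires, +4 burnt)
Step 6: cell (3,2)='.' (+4 fires, +5 burnt)
Step 7: cell (3,2)='.' (+1 fires, +4 burnt)
Step 8: cell (3,2)='.' (+0 fires, +1 burnt)
  fire out at step 8

3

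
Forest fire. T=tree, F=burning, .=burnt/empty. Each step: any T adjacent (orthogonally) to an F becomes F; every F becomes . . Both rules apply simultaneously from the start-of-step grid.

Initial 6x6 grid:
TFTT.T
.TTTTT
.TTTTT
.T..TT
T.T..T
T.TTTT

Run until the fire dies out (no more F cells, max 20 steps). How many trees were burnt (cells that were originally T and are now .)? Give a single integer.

Step 1: +3 fires, +1 burnt (F count now 3)
Step 2: +3 fires, +3 burnt (F count now 3)
Step 3: +3 fires, +3 burnt (F count now 3)
Step 4: +2 fires, +3 burnt (F count now 2)
Step 5: +2 fires, +2 burnt (F count now 2)
Step 6: +3 fires, +2 burnt (F count now 3)
Step 7: +1 fires, +3 burnt (F count now 1)
Step 8: +1 fires, +1 burnt (F count now 1)
Step 9: +1 fires, +1 burnt (F count now 1)
Step 10: +1 fires, +1 burnt (F count now 1)
Step 11: +1 fires, +1 burnt (F count now 1)
Step 12: +1 fires, +1 burnt (F count now 1)
Step 13: +1 fires, +1 burnt (F count now 1)
Step 14: +0 fires, +1 burnt (F count now 0)
Fire out after step 14
Initially T: 25, now '.': 34
Total burnt (originally-T cells now '.'): 23

Answer: 23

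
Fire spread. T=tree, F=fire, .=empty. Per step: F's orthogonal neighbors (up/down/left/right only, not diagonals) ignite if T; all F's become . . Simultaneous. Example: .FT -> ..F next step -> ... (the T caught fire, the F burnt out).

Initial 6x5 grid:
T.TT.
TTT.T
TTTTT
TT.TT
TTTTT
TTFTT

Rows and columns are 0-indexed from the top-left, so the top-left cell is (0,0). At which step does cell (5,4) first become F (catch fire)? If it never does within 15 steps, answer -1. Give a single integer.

Step 1: cell (5,4)='T' (+3 fires, +1 burnt)
Step 2: cell (5,4)='F' (+4 fires, +3 burnt)
  -> target ignites at step 2
Step 3: cell (5,4)='.' (+4 fires, +4 burnt)
Step 4: cell (5,4)='.' (+4 fires, +4 burnt)
Step 5: cell (5,4)='.' (+4 fires, +4 burnt)
Step 6: cell (5,4)='.' (+3 fires, +4 burnt)
Step 7: cell (5,4)='.' (+2 fires, +3 burnt)
Step 8: cell (5,4)='.' (+1 fires, +2 burnt)
Step 9: cell (5,4)='.' (+0 fires, +1 burnt)
  fire out at step 9

2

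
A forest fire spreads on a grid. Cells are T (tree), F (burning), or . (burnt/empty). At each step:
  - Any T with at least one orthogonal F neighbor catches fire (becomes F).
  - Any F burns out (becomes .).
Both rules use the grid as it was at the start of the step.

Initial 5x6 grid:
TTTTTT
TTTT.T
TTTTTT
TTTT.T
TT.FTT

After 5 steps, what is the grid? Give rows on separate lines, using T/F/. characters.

Step 1: 2 trees catch fire, 1 burn out
  TTTTTT
  TTTT.T
  TTTTTT
  TTTF.T
  TT..FT
Step 2: 3 trees catch fire, 2 burn out
  TTTTTT
  TTTT.T
  TTTFTT
  TTF..T
  TT...F
Step 3: 5 trees catch fire, 3 burn out
  TTTTTT
  TTTF.T
  TTF.FT
  TF...F
  TT....
Step 4: 6 trees catch fire, 5 burn out
  TTTFTT
  TTF..T
  TF...F
  F.....
  TF....
Step 5: 6 trees catch fire, 6 burn out
  TTF.FT
  TF...F
  F.....
  ......
  F.....

TTF.FT
TF...F
F.....
......
F.....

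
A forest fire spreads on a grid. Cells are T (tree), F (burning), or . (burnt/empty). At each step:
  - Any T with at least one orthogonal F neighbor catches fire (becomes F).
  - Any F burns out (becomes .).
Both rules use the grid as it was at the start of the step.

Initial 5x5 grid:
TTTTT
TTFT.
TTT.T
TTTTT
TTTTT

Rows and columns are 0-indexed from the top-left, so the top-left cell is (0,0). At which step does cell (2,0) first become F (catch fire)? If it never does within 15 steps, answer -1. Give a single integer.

Step 1: cell (2,0)='T' (+4 fires, +1 burnt)
Step 2: cell (2,0)='T' (+5 fires, +4 burnt)
Step 3: cell (2,0)='F' (+6 fires, +5 burnt)
  -> target ignites at step 3
Step 4: cell (2,0)='.' (+4 fires, +6 burnt)
Step 5: cell (2,0)='.' (+3 fires, +4 burnt)
Step 6: cell (2,0)='.' (+0 fires, +3 burnt)
  fire out at step 6

3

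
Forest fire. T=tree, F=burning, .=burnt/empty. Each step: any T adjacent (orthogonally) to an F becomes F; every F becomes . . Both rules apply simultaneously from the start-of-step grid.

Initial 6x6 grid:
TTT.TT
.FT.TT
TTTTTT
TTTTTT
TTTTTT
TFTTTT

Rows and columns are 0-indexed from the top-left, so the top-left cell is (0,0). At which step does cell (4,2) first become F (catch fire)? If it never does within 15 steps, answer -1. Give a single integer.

Step 1: cell (4,2)='T' (+6 fires, +2 burnt)
Step 2: cell (4,2)='F' (+8 fires, +6 burnt)
  -> target ignites at step 2
Step 3: cell (4,2)='.' (+5 fires, +8 burnt)
Step 4: cell (4,2)='.' (+4 fires, +5 burnt)
Step 5: cell (4,2)='.' (+4 fires, +4 burnt)
Step 6: cell (4,2)='.' (+3 fires, +4 burnt)
Step 7: cell (4,2)='.' (+1 fires, +3 burnt)
Step 8: cell (4,2)='.' (+0 fires, +1 burnt)
  fire out at step 8

2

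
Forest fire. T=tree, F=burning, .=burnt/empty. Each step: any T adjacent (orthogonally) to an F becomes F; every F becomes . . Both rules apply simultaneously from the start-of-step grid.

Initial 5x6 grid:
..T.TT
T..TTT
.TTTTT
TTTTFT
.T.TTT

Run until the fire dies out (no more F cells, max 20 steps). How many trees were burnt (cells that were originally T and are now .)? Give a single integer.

Step 1: +4 fires, +1 burnt (F count now 4)
Step 2: +6 fires, +4 burnt (F count now 6)
Step 3: +5 fires, +6 burnt (F count now 5)
Step 4: +4 fires, +5 burnt (F count now 4)
Step 5: +0 fires, +4 burnt (F count now 0)
Fire out after step 5
Initially T: 21, now '.': 28
Total burnt (originally-T cells now '.'): 19

Answer: 19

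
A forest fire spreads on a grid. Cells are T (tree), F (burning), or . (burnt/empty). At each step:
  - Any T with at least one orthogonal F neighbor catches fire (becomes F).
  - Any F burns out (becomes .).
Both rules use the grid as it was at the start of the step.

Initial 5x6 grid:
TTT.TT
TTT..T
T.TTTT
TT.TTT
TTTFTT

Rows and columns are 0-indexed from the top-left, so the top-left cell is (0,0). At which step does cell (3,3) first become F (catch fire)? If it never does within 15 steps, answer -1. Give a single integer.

Step 1: cell (3,3)='F' (+3 fires, +1 burnt)
  -> target ignites at step 1
Step 2: cell (3,3)='.' (+4 fires, +3 burnt)
Step 3: cell (3,3)='.' (+5 fires, +4 burnt)
Step 4: cell (3,3)='.' (+3 fires, +5 burnt)
Step 5: cell (3,3)='.' (+4 fires, +3 burnt)
Step 6: cell (3,3)='.' (+3 fires, +4 burnt)
Step 7: cell (3,3)='.' (+2 fires, +3 burnt)
Step 8: cell (3,3)='.' (+0 fires, +2 burnt)
  fire out at step 8

1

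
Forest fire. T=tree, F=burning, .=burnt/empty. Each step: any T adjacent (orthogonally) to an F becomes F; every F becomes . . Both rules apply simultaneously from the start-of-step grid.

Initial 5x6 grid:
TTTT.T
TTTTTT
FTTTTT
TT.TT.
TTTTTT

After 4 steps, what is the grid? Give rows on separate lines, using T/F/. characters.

Step 1: 3 trees catch fire, 1 burn out
  TTTT.T
  FTTTTT
  .FTTTT
  FT.TT.
  TTTTTT
Step 2: 5 trees catch fire, 3 burn out
  FTTT.T
  .FTTTT
  ..FTTT
  .F.TT.
  FTTTTT
Step 3: 4 trees catch fire, 5 burn out
  .FTT.T
  ..FTTT
  ...FTT
  ...TT.
  .FTTTT
Step 4: 5 trees catch fire, 4 burn out
  ..FT.T
  ...FTT
  ....FT
  ...FT.
  ..FTTT

..FT.T
...FTT
....FT
...FT.
..FTTT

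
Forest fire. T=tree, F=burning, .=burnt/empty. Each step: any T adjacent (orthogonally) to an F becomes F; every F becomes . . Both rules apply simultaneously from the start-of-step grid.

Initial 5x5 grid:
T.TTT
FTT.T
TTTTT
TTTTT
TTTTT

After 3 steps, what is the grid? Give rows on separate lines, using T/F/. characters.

Step 1: 3 trees catch fire, 1 burn out
  F.TTT
  .FT.T
  FTTTT
  TTTTT
  TTTTT
Step 2: 3 trees catch fire, 3 burn out
  ..TTT
  ..F.T
  .FTTT
  FTTTT
  TTTTT
Step 3: 4 trees catch fire, 3 burn out
  ..FTT
  ....T
  ..FTT
  .FTTT
  FTTTT

..FTT
....T
..FTT
.FTTT
FTTTT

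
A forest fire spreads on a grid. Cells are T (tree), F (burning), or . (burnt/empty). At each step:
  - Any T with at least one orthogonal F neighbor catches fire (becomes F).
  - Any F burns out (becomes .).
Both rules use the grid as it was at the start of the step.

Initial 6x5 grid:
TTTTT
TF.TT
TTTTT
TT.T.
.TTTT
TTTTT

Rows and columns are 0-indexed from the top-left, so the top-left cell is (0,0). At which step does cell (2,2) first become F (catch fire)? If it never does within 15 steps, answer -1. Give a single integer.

Step 1: cell (2,2)='T' (+3 fires, +1 burnt)
Step 2: cell (2,2)='F' (+5 fires, +3 burnt)
  -> target ignites at step 2
Step 3: cell (2,2)='.' (+4 fires, +5 burnt)
Step 4: cell (2,2)='.' (+6 fires, +4 burnt)
Step 5: cell (2,2)='.' (+4 fires, +6 burnt)
Step 6: cell (2,2)='.' (+2 fires, +4 burnt)
Step 7: cell (2,2)='.' (+1 fires, +2 burnt)
Step 8: cell (2,2)='.' (+0 fires, +1 burnt)
  fire out at step 8

2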